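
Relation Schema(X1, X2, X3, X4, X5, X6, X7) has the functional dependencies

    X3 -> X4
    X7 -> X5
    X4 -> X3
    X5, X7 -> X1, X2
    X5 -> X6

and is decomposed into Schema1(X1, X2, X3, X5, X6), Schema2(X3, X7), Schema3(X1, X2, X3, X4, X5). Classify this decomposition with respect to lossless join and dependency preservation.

Lossless test (chase): Rows 1 and 2 agree on X3; apply X3→X4 and equate their X4 entries. Rows 1 and 3 agree on X3; apply X3→X4 and equate their X4 entries. Rows 1 and 3 agree on X5; apply X5→X6 and equate their X6 entries. No row becomes fully distinguished — the join is lossy.
Dependency preservation: the restricted closure of {X7} across the fragments never reaches {X5}, so X7 → X5 cannot be enforced without a join — not preserved.

lossy and not dependency-preserving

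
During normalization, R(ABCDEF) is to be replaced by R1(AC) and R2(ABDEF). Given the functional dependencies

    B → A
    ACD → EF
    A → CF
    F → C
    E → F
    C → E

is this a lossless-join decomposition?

Yes

Common attributes: R1 ∩ R2 = {A}.
Closure of {A}: A → CF applies, adding CF; C → E applies, adding E. So (A)⁺ = {ACEF}.
This closure contains every attribute of R1, so R1 ∩ R2 → R1. The join is lossless.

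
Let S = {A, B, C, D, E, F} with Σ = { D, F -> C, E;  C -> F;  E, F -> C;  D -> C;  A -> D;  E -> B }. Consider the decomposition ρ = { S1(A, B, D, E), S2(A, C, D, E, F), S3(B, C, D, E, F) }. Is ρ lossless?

Yes

Chase test. Columns are A, B, C, D, E, F; row i has aⱼ where attribute j ∈ Si, else bᵢⱼ.
Initial tableau (one row per fragment):
  row 1: a1 a2 b13 a4 a5 b16
  row 2: a1 b22 a3 a4 a5 a6
  row 3: b31 a2 a3 a4 a5 a6
Rows 1 and 2 agree on D; apply D→C and equate their C entries.
Rows 1 and 2 agree on E; apply E→B and equate their B entries.
Rows 1 and 2 agree on C; apply C→F and equate their F entries.
Row 1 is now all distinguished symbols — the join is lossless.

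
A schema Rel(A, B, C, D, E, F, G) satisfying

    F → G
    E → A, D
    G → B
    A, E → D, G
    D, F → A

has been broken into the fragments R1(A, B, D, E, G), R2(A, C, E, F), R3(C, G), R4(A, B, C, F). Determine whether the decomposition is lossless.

Chase test. Columns are A, B, C, D, E, F, G; row i has aⱼ where attribute j ∈ Ri, else bᵢⱼ.
Initial tableau (one row per fragment):
  row 1: a1 a2 b13 a4 a5 b16 a7
  row 2: a1 b22 a3 b24 a5 a6 b27
  row 3: b31 b32 a3 b34 b35 b36 a7
  row 4: a1 a2 a3 b44 b45 a6 b47
Rows 2 and 4 agree on F; apply F→G and equate their G entries.
Rows 1 and 2 agree on E; apply E→A, D and equate their A, D entries.
Rows 1 and 3 agree on G; apply G→B and equate their B entries.
Rows 2 and 4 agree on G; apply G→B and equate their B entries.
Rows 1 and 2 agree on A, E; apply A, E→D, G and equate their D, G entries.
Row 2 is now all distinguished symbols — the join is lossless.

Yes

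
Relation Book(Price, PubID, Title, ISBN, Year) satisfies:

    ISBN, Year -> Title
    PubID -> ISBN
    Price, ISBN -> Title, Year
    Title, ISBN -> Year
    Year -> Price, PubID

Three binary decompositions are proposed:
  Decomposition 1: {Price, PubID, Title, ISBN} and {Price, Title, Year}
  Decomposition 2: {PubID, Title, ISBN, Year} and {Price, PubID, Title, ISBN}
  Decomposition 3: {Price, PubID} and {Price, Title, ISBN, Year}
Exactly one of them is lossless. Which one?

Decomposition 1: common = {Price, Title}, closure = {Price, Title} → lossy.
Decomposition 2: common = {PubID, Title, ISBN}, closure = {Price, PubID, Title, ISBN, Year} → lossless.
Decomposition 3: common = {Price}, closure = {Price} → lossy.

Decomposition 2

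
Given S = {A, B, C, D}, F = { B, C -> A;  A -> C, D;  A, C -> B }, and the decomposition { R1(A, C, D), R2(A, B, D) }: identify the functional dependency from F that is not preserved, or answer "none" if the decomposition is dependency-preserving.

Check B, C → A: no single fragment contains all of {A, B, C}, and the restricted closure of {B, C} across the fragments never reaches {A}.
A → C, D is preserved.
A, C → B is preserved.

B, C -> A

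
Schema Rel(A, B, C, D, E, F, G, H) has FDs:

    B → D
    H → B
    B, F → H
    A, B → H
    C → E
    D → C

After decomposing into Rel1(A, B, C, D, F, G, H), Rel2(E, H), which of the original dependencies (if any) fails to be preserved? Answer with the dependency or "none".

C → E

Check C → E: no single fragment contains all of {C, E}, and the restricted closure of {C} across the fragments never reaches {E}.
B → D is preserved.
H → B is preserved.
B, F → H is preserved.
A, B → H is preserved.
D → C is preserved.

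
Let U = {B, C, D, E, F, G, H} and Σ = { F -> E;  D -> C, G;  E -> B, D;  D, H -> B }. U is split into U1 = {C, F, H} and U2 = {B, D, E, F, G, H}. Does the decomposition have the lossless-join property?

Yes

Common attributes: U1 ∩ U2 = {F, H}.
Closure of {F, H}: F → E applies, adding E; E → B, D applies, adding B, D; D → C, G applies, adding C, G. So (F, H)⁺ = {B, C, D, E, F, G, H}.
This closure contains every attribute of U1, so U1 ∩ U2 → U1. The join is lossless.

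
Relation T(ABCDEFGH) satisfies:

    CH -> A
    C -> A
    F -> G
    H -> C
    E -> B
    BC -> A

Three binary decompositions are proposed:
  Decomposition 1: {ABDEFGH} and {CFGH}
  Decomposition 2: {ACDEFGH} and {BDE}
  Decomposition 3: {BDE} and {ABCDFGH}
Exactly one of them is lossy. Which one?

Decomposition 3

Decomposition 1: common = {FGH}, closure = {ACFGH} → lossless.
Decomposition 2: common = {DE}, closure = {BDE} → lossless.
Decomposition 3: common = {BD}, closure = {BD} → lossy.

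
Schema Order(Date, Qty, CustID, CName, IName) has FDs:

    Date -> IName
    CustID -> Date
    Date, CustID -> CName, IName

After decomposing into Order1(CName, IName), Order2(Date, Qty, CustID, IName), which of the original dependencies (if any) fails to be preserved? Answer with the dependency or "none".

Check Date, CustID → CName, IName: no single fragment contains all of {Date, CustID, CName, IName}, and the restricted closure of {Date, CustID} across the fragments never reaches {CName, IName}.
Date → IName is preserved.
CustID → Date is preserved.

Date, CustID -> CName, IName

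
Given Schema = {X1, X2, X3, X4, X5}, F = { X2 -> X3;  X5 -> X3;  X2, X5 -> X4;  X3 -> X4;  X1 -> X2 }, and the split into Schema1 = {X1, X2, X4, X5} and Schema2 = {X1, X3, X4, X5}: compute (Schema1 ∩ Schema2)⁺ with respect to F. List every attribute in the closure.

Schema1 ∩ Schema2 = {X1, X4, X5}.
X5 → X3 applies, adding X3
X1 → X2 applies, adding X2
Closure: {X1, X2, X3, X4, X5}.

X1, X2, X3, X4, X5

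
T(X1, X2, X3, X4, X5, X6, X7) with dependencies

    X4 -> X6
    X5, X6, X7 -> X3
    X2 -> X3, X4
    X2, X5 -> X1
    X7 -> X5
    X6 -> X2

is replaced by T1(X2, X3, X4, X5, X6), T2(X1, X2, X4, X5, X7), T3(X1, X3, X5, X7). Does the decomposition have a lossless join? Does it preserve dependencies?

lossless and dependency-preserving

Lossless test (chase): Rows 1 and 2 agree on X4; apply X4→X6 and equate their X6 entries. Rows 1 and 2 agree on X2; apply X2→X3, X4 and equate their X3, X4 entries. Rows 1 and 2 agree on X2, X5; apply X2, X5→X1 and equate their X1 entries. Row 2 is now all distinguished symbols — the join is lossless.
Dependency preservation: X5, X6, X7 → X3 is not contained in any single fragment, but the restricted closure of its left-hand side across the fragments still reaches the right-hand side; the remaining FDs each lie inside some fragment. All dependencies are preserved.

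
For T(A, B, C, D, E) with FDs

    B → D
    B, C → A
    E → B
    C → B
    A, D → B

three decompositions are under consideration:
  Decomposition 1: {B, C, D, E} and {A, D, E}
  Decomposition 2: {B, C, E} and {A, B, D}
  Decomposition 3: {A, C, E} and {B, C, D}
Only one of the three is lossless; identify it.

Decomposition 1: common = {D, E}, closure = {B, D, E} → lossy.
Decomposition 2: common = {B}, closure = {B, D} → lossy.
Decomposition 3: common = {C}, closure = {A, B, C, D} → lossless.

Decomposition 3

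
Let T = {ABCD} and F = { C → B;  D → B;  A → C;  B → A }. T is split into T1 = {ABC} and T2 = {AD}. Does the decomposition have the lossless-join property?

Yes

Common attributes: T1 ∩ T2 = {A}.
Closure of {A}: A → C applies, adding C; C → B applies, adding B. So (A)⁺ = {ABC}.
This closure contains every attribute of T1, so T1 ∩ T2 → T1. The join is lossless.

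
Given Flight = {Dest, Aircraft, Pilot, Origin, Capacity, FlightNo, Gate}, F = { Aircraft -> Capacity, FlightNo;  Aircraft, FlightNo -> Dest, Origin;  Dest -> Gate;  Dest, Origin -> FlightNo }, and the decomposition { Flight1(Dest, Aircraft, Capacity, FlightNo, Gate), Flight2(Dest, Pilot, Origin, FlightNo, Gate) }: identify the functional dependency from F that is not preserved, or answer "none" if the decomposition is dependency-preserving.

Aircraft, FlightNo -> Dest, Origin

Check Aircraft, FlightNo → Dest, Origin: no single fragment contains all of {Dest, Aircraft, Origin, FlightNo}, and the restricted closure of {Aircraft, FlightNo} across the fragments never reaches {Dest, Origin}.
Aircraft → Capacity, FlightNo is preserved.
Dest → Gate is preserved.
Dest, Origin → FlightNo is preserved.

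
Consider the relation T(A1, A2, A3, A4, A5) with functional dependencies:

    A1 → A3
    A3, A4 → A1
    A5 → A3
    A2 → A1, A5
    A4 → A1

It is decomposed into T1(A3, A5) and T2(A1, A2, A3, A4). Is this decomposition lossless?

Common attributes: T1 ∩ T2 = {A3}.
No dependency enlarges {A3}, so (A3)⁺ = {A3}.
The closure contains neither all of T1 = {A3, A5} nor all of T2 = {A1, A2, A3, A4}, so the common attributes are not a superkey of either fragment. The join is lossy.

No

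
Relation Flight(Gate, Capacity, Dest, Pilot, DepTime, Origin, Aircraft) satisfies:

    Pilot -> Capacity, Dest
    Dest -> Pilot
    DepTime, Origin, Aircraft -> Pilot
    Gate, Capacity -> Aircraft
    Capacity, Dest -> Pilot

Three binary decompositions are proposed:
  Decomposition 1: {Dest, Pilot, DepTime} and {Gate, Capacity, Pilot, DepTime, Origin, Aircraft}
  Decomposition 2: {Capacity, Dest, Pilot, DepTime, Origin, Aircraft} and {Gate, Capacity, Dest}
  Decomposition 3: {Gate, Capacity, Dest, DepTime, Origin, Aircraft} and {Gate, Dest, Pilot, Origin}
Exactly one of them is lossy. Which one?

Decomposition 1: common = {Pilot, DepTime}, closure = {Capacity, Dest, Pilot, DepTime} → lossless.
Decomposition 2: common = {Capacity, Dest}, closure = {Capacity, Dest, Pilot} → lossy.
Decomposition 3: common = {Gate, Dest, Origin}, closure = {Gate, Capacity, Dest, Pilot, Origin, Aircraft} → lossless.

Decomposition 2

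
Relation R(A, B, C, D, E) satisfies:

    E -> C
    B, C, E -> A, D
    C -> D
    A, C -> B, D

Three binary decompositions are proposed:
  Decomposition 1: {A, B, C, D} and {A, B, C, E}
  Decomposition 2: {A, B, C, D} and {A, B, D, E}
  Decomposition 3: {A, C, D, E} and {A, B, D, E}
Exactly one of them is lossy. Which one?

Decomposition 2

Decomposition 1: common = {A, B, C}, closure = {A, B, C, D} → lossless.
Decomposition 2: common = {A, B, D}, closure = {A, B, D} → lossy.
Decomposition 3: common = {A, D, E}, closure = {A, B, C, D, E} → lossless.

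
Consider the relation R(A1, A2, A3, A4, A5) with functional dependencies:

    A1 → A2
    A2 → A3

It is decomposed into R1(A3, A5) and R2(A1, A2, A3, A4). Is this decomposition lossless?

Common attributes: R1 ∩ R2 = {A3}.
No dependency enlarges {A3}, so (A3)⁺ = {A3}.
The closure contains neither all of R1 = {A3, A5} nor all of R2 = {A1, A2, A3, A4}, so the common attributes are not a superkey of either fragment. The join is lossy.

No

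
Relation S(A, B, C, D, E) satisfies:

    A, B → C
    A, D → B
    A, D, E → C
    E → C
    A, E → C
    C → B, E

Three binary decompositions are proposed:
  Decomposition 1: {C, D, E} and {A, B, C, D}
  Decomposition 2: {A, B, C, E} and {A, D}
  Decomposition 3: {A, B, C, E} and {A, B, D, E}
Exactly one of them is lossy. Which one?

Decomposition 1: common = {C, D}, closure = {B, C, D, E} → lossless.
Decomposition 2: common = {A}, closure = {A} → lossy.
Decomposition 3: common = {A, B, E}, closure = {A, B, C, E} → lossless.

Decomposition 2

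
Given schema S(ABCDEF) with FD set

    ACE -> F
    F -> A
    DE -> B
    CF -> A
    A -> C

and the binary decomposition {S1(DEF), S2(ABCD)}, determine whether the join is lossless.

Common attributes: S1 ∩ S2 = {D}.
No dependency enlarges {D}, so (D)⁺ = {D}.
The closure contains neither all of S1 = {DEF} nor all of S2 = {ABCD}, so the common attributes are not a superkey of either fragment. The join is lossy.

No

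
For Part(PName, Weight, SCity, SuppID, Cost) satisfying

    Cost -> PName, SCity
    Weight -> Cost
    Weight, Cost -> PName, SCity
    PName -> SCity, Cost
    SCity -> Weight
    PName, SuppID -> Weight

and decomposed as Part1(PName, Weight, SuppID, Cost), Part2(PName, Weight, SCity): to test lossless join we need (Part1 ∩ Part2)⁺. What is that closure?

PName, Weight, SCity, Cost

Part1 ∩ Part2 = {PName, Weight}.
Weight → Cost applies, adding Cost
Weight, Cost → PName, SCity applies, adding SCity
Closure: {PName, Weight, SCity, Cost}.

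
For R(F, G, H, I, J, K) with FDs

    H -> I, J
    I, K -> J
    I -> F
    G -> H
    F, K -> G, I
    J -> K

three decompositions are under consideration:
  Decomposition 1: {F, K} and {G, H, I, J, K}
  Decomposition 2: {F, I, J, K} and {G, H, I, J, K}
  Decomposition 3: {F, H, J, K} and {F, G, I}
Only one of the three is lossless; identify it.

Decomposition 1: common = {K}, closure = {K} → lossy.
Decomposition 2: common = {I, J, K}, closure = {F, G, H, I, J, K} → lossless.
Decomposition 3: common = {F}, closure = {F} → lossy.

Decomposition 2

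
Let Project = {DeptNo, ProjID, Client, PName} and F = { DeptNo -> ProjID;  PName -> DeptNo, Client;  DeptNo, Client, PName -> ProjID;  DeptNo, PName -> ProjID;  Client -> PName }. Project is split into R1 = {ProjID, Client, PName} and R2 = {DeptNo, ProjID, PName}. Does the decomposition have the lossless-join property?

Yes

Common attributes: R1 ∩ R2 = {ProjID, PName}.
Closure of {ProjID, PName}: PName → DeptNo, Client applies, adding DeptNo, Client. So (ProjID, PName)⁺ = {DeptNo, ProjID, Client, PName}.
This closure contains every attribute of R1, so R1 ∩ R2 → R1. The join is lossless.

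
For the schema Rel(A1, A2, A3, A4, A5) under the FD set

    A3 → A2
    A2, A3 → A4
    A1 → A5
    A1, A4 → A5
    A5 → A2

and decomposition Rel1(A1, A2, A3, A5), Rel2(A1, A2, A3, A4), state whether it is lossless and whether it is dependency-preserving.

Lossless test: (A1, A2, A3)⁺ = {A1, A2, A3, A4, A5}, which contains all of one fragment — lossless.
Dependency preservation: A1, A4 → A5 is not contained in any single fragment, but the restricted closure of its left-hand side across the fragments still reaches the right-hand side; the remaining FDs each lie inside some fragment. All dependencies are preserved.

lossless and dependency-preserving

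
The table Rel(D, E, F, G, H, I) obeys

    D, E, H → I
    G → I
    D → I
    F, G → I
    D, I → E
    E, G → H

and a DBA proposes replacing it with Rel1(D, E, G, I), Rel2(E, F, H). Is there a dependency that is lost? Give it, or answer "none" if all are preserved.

E, G → H

Check E, G → H: no single fragment contains all of {E, G, H}, and the restricted closure of {E, G} across the fragments never reaches {H}.
D, E, H → I is preserved.
G → I is preserved.
D → I is preserved.
F, G → I is preserved.
D, I → E is preserved.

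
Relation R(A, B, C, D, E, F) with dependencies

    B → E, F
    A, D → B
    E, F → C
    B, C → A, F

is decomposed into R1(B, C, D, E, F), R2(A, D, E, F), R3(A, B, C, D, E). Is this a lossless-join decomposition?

Yes

Chase test. Columns are A, B, C, D, E, F; row i has aⱼ where attribute j ∈ Ri, else bᵢⱼ.
Initial tableau (one row per fragment):
  row 1: b11 a2 a3 a4 a5 a6
  row 2: a1 b22 b23 a4 a5 a6
  row 3: a1 a2 a3 a4 a5 b36
Rows 1 and 3 agree on B; apply B→E, F and equate their E, F entries.
Rows 2 and 3 agree on A, D; apply A, D→B and equate their B entries.
Rows 1 and 2 agree on E, F; apply E, F→C and equate their C entries.
Rows 1 and 2 agree on B, C; apply B, C→A, F and equate their A, F entries.
Row 1 is now all distinguished symbols — the join is lossless.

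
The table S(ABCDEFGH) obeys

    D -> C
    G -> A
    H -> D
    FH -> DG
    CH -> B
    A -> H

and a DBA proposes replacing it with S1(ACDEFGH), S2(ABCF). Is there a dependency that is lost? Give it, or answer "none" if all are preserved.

CH -> B

Check CH → B: no single fragment contains all of {BCH}, and the restricted closure of {CH} across the fragments never reaches {B}.
D → C is preserved.
G → A is preserved.
H → D is preserved.
FH → DG is preserved.
A → H is preserved.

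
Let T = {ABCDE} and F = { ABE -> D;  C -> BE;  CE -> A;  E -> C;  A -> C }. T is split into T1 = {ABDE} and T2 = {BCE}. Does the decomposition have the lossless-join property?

Yes

Common attributes: T1 ∩ T2 = {BE}.
Closure of {BE}: E → C applies, adding C; CE → A applies, adding A; ABE → D applies, adding D. So (BE)⁺ = {ABCDE}.
This closure contains every attribute of T1, so T1 ∩ T2 → T1. The join is lossless.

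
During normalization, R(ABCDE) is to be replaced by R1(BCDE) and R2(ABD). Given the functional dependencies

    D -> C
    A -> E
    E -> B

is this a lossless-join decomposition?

No

Common attributes: R1 ∩ R2 = {BD}.
Closure of {BD}: D → C applies, adding C. So (BD)⁺ = {BCD}.
The closure contains neither all of R1 = {BCDE} nor all of R2 = {ABD}, so the common attributes are not a superkey of either fragment. The join is lossy.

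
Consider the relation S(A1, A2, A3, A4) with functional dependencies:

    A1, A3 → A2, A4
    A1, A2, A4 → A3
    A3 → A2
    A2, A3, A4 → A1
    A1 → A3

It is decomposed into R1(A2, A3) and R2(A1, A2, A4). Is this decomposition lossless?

No

Common attributes: R1 ∩ R2 = {A2}.
No dependency enlarges {A2}, so (A2)⁺ = {A2}.
The closure contains neither all of R1 = {A2, A3} nor all of R2 = {A1, A2, A4}, so the common attributes are not a superkey of either fragment. The join is lossy.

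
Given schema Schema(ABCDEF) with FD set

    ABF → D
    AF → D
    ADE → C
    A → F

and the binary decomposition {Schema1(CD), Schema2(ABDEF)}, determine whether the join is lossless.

Common attributes: Schema1 ∩ Schema2 = {D}.
No dependency enlarges {D}, so (D)⁺ = {D}.
The closure contains neither all of Schema1 = {CD} nor all of Schema2 = {ABDEF}, so the common attributes are not a superkey of either fragment. The join is lossy.

No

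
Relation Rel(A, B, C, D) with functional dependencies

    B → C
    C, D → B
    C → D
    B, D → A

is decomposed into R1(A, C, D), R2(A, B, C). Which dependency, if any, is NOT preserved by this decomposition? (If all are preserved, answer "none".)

none

B → C lies within R2.
C, D → B: restricted closure across fragments reaches B.
C → D lies within R1.
B, D → A: restricted closure across fragments reaches A.
Every dependency is enforceable on the fragments, so the decomposition is dependency-preserving.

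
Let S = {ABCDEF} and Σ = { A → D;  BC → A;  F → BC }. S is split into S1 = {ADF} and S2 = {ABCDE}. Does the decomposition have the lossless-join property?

No

Common attributes: S1 ∩ S2 = {AD}.
No dependency enlarges {AD}, so (AD)⁺ = {AD}.
The closure contains neither all of S1 = {ADF} nor all of S2 = {ABCDE}, so the common attributes are not a superkey of either fragment. The join is lossy.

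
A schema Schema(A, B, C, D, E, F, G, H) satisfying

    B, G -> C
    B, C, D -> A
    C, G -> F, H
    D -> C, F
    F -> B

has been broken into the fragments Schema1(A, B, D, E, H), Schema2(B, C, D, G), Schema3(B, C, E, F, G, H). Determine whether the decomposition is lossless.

No

Chase test. Columns are A, B, C, D, E, F, G, H; row i has aⱼ where attribute j ∈ Schemai, else bᵢⱼ.
Initial tableau (one row per fragment):
  row 1: a1 a2 b13 a4 a5 b16 b17 a8
  row 2: b21 a2 a3 a4 b25 b26 a7 b28
  row 3: b31 a2 a3 b34 a5 a6 a7 a8
Rows 2 and 3 agree on C, G; apply C, G→F, H and equate their F, H entries.
Rows 1 and 2 agree on D; apply D→C, F and equate their C, F entries.
Rows 1 and 2 agree on B, C, D; apply B, C, D→A and equate their A entries.
No row becomes fully distinguished — the join is lossy.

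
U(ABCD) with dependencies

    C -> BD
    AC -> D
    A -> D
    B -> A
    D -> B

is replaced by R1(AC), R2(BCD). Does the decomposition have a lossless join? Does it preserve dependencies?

lossless but not dependency-preserving

Lossless test: (C)⁺ = {ABCD}, which contains all of one fragment — lossless.
Dependency preservation: the restricted closure of {A} across the fragments never reaches {D}, so A → D cannot be enforced without a join — not preserved.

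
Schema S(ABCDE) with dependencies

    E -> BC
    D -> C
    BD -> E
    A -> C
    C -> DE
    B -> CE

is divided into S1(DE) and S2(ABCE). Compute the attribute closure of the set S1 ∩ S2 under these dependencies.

S1 ∩ S2 = {E}.
E → BC applies, adding BC
C → DE applies, adding D
Closure: {BCDE}.

BCDE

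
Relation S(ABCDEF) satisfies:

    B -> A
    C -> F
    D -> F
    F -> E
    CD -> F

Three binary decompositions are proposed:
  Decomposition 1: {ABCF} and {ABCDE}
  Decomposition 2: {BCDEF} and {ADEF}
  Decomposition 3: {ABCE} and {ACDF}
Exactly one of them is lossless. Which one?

Decomposition 1: common = {ABC}, closure = {ABCEF} → lossless.
Decomposition 2: common = {DEF}, closure = {DEF} → lossy.
Decomposition 3: common = {AC}, closure = {ACEF} → lossy.

Decomposition 1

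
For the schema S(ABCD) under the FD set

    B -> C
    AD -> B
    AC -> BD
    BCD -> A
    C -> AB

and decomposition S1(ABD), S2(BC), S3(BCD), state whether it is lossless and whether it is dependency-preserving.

Lossless test (chase): Rows 1 and 2 agree on B; apply B→C and equate their C entries. Rows 1 and 3 agree on BCD; apply BCD→A and equate their A entries. Rows 1 and 2 agree on C; apply C→AB and equate their AB entries. Rows 1 and 2 agree on AC; apply AC→BD and equate their BD entries. Row 1 is now all distinguished symbols — the join is lossless.
Dependency preservation: AC → BD; BCD → A; C → AB are not contained in any single fragment, but the restricted closure of each left-hand side across the fragments still reaches the right-hand side; the remaining FDs each lie inside some fragment. All dependencies are preserved.

lossless and dependency-preserving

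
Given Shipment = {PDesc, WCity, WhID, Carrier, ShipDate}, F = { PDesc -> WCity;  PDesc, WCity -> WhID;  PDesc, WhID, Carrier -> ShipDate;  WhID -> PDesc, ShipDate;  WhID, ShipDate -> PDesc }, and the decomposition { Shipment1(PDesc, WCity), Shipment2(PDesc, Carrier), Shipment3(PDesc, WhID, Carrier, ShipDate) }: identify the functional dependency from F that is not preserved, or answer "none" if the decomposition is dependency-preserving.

none

PDesc → WCity lies within Shipment1.
PDesc, WCity → WhID: restricted closure across fragments reaches WhID.
PDesc, WhID, Carrier → ShipDate lies within Shipment3.
WhID → PDesc, ShipDate lies within Shipment3.
WhID, ShipDate → PDesc lies within Shipment3.
Every dependency is enforceable on the fragments, so the decomposition is dependency-preserving.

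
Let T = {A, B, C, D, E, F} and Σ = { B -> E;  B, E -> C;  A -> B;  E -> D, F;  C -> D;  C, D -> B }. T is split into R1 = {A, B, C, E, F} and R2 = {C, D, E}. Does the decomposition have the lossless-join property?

Yes

Common attributes: R1 ∩ R2 = {C, E}.
Closure of {C, E}: E → D, F applies, adding D, F; C, D → B applies, adding B. So (C, E)⁺ = {B, C, D, E, F}.
This closure contains every attribute of R2, so R1 ∩ R2 → R2. The join is lossless.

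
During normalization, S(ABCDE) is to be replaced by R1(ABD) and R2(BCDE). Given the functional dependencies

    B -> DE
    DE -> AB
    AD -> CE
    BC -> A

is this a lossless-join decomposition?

Common attributes: R1 ∩ R2 = {BD}.
Closure of {BD}: B → DE applies, adding E; DE → AB applies, adding A; AD → CE applies, adding C. So (BD)⁺ = {ABCDE}.
This closure contains every attribute of R1, so R1 ∩ R2 → R1. The join is lossless.

Yes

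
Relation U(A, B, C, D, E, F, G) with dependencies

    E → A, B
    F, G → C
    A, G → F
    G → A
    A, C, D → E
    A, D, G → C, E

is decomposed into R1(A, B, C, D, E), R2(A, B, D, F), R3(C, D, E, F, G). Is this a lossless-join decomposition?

Yes

Chase test. Columns are A, B, C, D, E, F, G; row i has aⱼ where attribute j ∈ Ri, else bᵢⱼ.
Initial tableau (one row per fragment):
  row 1: a1 a2 a3 a4 a5 b16 b17
  row 2: a1 a2 b23 a4 b25 a6 b27
  row 3: b31 b32 a3 a4 a5 a6 a7
Rows 1 and 3 agree on E; apply E→A, B and equate their A, B entries.
Row 3 is now all distinguished symbols — the join is lossless.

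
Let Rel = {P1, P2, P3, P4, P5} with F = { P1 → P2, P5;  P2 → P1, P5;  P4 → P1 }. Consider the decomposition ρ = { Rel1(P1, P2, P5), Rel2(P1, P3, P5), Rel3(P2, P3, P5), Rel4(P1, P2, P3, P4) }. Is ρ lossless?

Yes

Chase test. Columns are P1, P2, P3, P4, P5; row i has aⱼ where attribute j ∈ Reli, else bᵢⱼ.
Initial tableau (one row per fragment):
  row 1: a1 a2 b13 b14 a5
  row 2: a1 b22 a3 b24 a5
  row 3: b31 a2 a3 b34 a5
  row 4: a1 a2 a3 a4 b45
Rows 1 and 2 agree on P1; apply P1→P2, P5 and equate their P2, P5 entries.
Rows 1 and 4 agree on P1; apply P1→P2, P5 and equate their P2, P5 entries.
Rows 1 and 3 agree on P2; apply P2→P1, P5 and equate their P1, P5 entries.
Row 4 is now all distinguished symbols — the join is lossless.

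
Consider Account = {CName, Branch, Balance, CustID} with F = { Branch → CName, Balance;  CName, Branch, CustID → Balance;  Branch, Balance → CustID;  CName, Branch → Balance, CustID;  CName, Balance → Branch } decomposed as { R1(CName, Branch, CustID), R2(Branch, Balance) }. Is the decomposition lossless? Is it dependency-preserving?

Lossless test: (Branch)⁺ = {CName, Branch, Balance, CustID}, which contains all of one fragment — lossless.
Dependency preservation: the restricted closure of {CName, Balance} across the fragments never reaches {Branch}, so CName, Balance → Branch cannot be enforced without a join — not preserved.

lossless but not dependency-preserving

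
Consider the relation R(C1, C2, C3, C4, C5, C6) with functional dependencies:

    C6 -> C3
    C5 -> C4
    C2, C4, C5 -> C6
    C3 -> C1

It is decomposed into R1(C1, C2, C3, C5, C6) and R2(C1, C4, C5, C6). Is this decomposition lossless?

Common attributes: R1 ∩ R2 = {C1, C5, C6}.
Closure of {C1, C5, C6}: C6 → C3 applies, adding C3; C5 → C4 applies, adding C4. So (C1, C5, C6)⁺ = {C1, C3, C4, C5, C6}.
This closure contains every attribute of R2, so R1 ∩ R2 → R2. The join is lossless.

Yes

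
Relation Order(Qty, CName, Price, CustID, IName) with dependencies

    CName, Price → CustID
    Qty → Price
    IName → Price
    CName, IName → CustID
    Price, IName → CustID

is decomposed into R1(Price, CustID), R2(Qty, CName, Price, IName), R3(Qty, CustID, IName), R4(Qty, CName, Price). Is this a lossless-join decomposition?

Yes

Chase test. Columns are Qty, CName, Price, CustID, IName; row i has aⱼ where attribute j ∈ Ri, else bᵢⱼ.
Initial tableau (one row per fragment):
  row 1: b11 b12 a3 a4 b15
  row 2: a1 a2 a3 b24 a5
  row 3: a1 b32 b33 a4 a5
  row 4: a1 a2 a3 b44 b45
Rows 2 and 4 agree on CName, Price; apply CName, Price→CustID and equate their CustID entries.
Rows 2 and 3 agree on Qty; apply Qty→Price and equate their Price entries.
Rows 2 and 3 agree on Price, IName; apply Price, IName→CustID and equate their CustID entries.
Row 2 is now all distinguished symbols — the join is lossless.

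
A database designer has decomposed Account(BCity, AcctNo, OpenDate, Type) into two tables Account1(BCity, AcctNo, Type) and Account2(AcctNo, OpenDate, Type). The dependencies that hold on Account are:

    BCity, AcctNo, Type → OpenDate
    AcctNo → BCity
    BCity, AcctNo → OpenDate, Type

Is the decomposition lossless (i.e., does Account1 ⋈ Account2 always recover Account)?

Yes

Common attributes: Account1 ∩ Account2 = {AcctNo, Type}.
Closure of {AcctNo, Type}: AcctNo → BCity applies, adding BCity; BCity, AcctNo → OpenDate, Type applies, adding OpenDate. So (AcctNo, Type)⁺ = {BCity, AcctNo, OpenDate, Type}.
This closure contains every attribute of Account1, so Account1 ∩ Account2 → Account1. The join is lossless.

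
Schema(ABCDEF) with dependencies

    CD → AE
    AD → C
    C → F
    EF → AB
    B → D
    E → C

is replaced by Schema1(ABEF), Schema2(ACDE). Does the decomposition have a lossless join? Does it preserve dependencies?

lossless but not dependency-preserving

Lossless test: (AE)⁺ = {ABCDEF}, which contains all of one fragment — lossless.
Dependency preservation: the restricted closure of {C} across the fragments never reaches {F}, so C → F cannot be enforced without a join — not preserved.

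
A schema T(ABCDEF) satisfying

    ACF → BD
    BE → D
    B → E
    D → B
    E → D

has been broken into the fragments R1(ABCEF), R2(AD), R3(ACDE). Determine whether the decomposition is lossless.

Chase test. Columns are ABCDEF; row i has aⱼ where attribute j ∈ Ri, else bᵢⱼ.
Initial tableau (one row per fragment):
  row 1: a1 a2 a3 b14 a5 a6
  row 2: a1 b22 b23 a4 b25 b26
  row 3: a1 b32 a3 a4 a5 b36
Rows 2 and 3 agree on D; apply D→B and equate their B entries.
Rows 1 and 3 agree on E; apply E→D and equate their D entries.
Rows 2 and 3 agree on B; apply B→E and equate their E entries.
Rows 1 and 2 agree on D; apply D→B and equate their B entries.
Row 1 is now all distinguished symbols — the join is lossless.

Yes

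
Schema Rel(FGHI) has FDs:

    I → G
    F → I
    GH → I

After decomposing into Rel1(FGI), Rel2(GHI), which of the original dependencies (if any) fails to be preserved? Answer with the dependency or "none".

none

I → G lies within Rel1.
F → I lies within Rel1.
GH → I lies within Rel2.
Every dependency is enforceable on the fragments, so the decomposition is dependency-preserving.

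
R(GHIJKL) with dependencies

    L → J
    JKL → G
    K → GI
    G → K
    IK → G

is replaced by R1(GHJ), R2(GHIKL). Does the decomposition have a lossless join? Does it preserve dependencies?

lossy and not dependency-preserving

Lossless test: (GH)⁺ = {GHIK}, which is a superkey of neither fragment — lossy.
Dependency preservation: the restricted closure of {L} across the fragments never reaches {J}, so L → J cannot be enforced without a join — not preserved.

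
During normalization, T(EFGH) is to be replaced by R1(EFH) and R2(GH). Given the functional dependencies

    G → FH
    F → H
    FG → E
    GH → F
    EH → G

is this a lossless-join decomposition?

No

Common attributes: R1 ∩ R2 = {H}.
No dependency enlarges {H}, so (H)⁺ = {H}.
The closure contains neither all of R1 = {EFH} nor all of R2 = {GH}, so the common attributes are not a superkey of either fragment. The join is lossy.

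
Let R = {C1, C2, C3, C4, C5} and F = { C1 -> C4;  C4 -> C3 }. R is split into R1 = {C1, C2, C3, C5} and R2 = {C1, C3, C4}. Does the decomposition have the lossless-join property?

Common attributes: R1 ∩ R2 = {C1, C3}.
Closure of {C1, C3}: C1 → C4 applies, adding C4. So (C1, C3)⁺ = {C1, C3, C4}.
This closure contains every attribute of R2, so R1 ∩ R2 → R2. The join is lossless.

Yes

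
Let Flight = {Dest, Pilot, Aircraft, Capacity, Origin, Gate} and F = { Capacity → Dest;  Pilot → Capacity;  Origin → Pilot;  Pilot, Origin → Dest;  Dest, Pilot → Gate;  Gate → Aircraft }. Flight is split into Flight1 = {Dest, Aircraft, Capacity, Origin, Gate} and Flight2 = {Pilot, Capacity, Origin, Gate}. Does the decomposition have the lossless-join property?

Yes

Common attributes: Flight1 ∩ Flight2 = {Capacity, Origin, Gate}.
Closure of {Capacity, Origin, Gate}: Capacity → Dest applies, adding Dest; Origin → Pilot applies, adding Pilot; Gate → Aircraft applies, adding Aircraft. So (Capacity, Origin, Gate)⁺ = {Dest, Pilot, Aircraft, Capacity, Origin, Gate}.
This closure contains every attribute of Flight1, so Flight1 ∩ Flight2 → Flight1. The join is lossless.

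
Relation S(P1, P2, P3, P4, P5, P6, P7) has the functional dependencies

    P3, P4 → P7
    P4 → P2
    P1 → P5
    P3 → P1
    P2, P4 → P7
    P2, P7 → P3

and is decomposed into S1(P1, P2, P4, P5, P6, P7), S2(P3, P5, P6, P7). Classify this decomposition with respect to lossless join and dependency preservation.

lossy and not dependency-preserving

Lossless test: (P5, P6, P7)⁺ = {P5, P6, P7}, which is a superkey of neither fragment — lossy.
Dependency preservation: the restricted closure of {P3} across the fragments never reaches {P1}, so P3 → P1 cannot be enforced without a join — not preserved.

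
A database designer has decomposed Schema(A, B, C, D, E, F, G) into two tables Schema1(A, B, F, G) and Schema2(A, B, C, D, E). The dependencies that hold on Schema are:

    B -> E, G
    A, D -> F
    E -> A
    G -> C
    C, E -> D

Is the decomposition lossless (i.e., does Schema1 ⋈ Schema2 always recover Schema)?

Common attributes: Schema1 ∩ Schema2 = {A, B}.
Closure of {A, B}: B → E, G applies, adding E, G; G → C applies, adding C; C, E → D applies, adding D; A, D → F applies, adding F. So (A, B)⁺ = {A, B, C, D, E, F, G}.
This closure contains every attribute of Schema1, so Schema1 ∩ Schema2 → Schema1. The join is lossless.

Yes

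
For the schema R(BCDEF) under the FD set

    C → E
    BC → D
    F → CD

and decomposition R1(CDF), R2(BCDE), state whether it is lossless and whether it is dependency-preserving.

Lossless test: (CD)⁺ = {CDE}, which is a superkey of neither fragment — lossy.
Dependency preservation: every FD's attributes lie within a single fragment, so each can be enforced locally — preserved.

lossy but dependency-preserving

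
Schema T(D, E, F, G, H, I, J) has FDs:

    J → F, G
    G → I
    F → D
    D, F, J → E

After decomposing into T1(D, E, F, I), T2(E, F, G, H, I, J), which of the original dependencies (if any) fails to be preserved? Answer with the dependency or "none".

J → F, G lies within T2.
G → I lies within T2.
F → D lies within T1.
D, F, J → E: restricted closure across fragments reaches E.
Every dependency is enforceable on the fragments, so the decomposition is dependency-preserving.

none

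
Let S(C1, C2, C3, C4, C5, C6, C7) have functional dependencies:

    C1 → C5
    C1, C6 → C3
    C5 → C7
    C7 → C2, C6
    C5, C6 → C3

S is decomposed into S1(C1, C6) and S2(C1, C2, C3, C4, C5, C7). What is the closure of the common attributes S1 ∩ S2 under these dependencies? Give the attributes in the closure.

C1, C2, C3, C5, C6, C7

S1 ∩ S2 = {C1}.
C1 → C5 applies, adding C5
C5 → C7 applies, adding C7
C7 → C2, C6 applies, adding C2, C6
C5, C6 → C3 applies, adding C3
Closure: {C1, C2, C3, C5, C6, C7}.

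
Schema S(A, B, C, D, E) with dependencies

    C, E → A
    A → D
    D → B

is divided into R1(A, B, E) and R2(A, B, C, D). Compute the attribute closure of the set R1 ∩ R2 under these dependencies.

A, B, D

R1 ∩ R2 = {A, B}.
A → D applies, adding D
Closure: {A, B, D}.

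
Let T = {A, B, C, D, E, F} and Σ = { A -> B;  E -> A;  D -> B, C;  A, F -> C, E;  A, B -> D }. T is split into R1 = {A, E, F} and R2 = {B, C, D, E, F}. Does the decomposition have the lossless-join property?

Common attributes: R1 ∩ R2 = {E, F}.
Closure of {E, F}: E → A applies, adding A; A, F → C, E applies, adding C; A → B applies, adding B; A, B → D applies, adding D. So (E, F)⁺ = {A, B, C, D, E, F}.
This closure contains every attribute of R1, so R1 ∩ R2 → R1. The join is lossless.

Yes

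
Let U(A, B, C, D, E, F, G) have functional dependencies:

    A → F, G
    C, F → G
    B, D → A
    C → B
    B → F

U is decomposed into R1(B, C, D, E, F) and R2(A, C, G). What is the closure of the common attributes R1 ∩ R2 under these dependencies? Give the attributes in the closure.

B, C, F, G

R1 ∩ R2 = {C}.
C → B applies, adding B
B → F applies, adding F
C, F → G applies, adding G
Closure: {B, C, F, G}.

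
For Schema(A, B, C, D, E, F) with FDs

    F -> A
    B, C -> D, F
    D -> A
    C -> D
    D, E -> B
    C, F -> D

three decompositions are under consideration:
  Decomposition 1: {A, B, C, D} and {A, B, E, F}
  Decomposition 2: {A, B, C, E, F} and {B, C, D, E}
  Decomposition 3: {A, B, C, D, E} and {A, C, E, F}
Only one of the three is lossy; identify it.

Decomposition 1: common = {A, B}, closure = {A, B} → lossy.
Decomposition 2: common = {B, C, E}, closure = {A, B, C, D, E, F} → lossless.
Decomposition 3: common = {A, C, E}, closure = {A, B, C, D, E, F} → lossless.

Decomposition 1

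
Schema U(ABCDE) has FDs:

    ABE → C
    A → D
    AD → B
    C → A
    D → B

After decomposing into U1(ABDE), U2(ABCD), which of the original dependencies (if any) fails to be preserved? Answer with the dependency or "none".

Check ABE → C: no single fragment contains all of {ABCE}, and the restricted closure of {ABE} across the fragments never reaches {C}.
A → D is preserved.
AD → B is preserved.
C → A is preserved.
D → B is preserved.

ABE → C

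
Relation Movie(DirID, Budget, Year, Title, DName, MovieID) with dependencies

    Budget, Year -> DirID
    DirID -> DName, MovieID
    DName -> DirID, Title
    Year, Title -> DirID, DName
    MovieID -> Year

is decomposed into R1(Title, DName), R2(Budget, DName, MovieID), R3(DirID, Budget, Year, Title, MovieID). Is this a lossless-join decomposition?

Chase test. Columns are DirID, Budget, Year, Title, DName, MovieID; row i has aⱼ where attribute j ∈ Ri, else bᵢⱼ.
Initial tableau (one row per fragment):
  row 1: b11 b12 b13 a4 a5 b16
  row 2: b21 a2 b23 b24 a5 a6
  row 3: a1 a2 a3 a4 b35 a6
Rows 1 and 2 agree on DName; apply DName→DirID, Title and equate their DirID, Title entries.
Rows 2 and 3 agree on MovieID; apply MovieID→Year and equate their Year entries.
Rows 2 and 3 agree on Budget, Year; apply Budget, Year→DirID and equate their DirID entries.
Rows 1 and 2 agree on DirID; apply DirID→DName, MovieID and equate their DName, MovieID entries.
Rows 1 and 3 agree on DirID; apply DirID→DName, MovieID and equate their DName, MovieID entries.
Rows 1 and 2 agree on MovieID; apply MovieID→Year and equate their Year entries.
Row 2 is now all distinguished symbols — the join is lossless.

Yes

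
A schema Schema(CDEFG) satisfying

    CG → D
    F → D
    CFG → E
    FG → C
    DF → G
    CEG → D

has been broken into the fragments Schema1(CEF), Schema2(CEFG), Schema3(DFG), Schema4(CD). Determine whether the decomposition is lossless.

Yes

Chase test. Columns are CDEFG; row i has aⱼ where attribute j ∈ Schemai, else bᵢⱼ.
Initial tableau (one row per fragment):
  row 1: a1 b12 a3 a4 b15
  row 2: a1 b22 a3 a4 a5
  row 3: b31 a2 b33 a4 a5
  row 4: a1 a2 b43 b44 b45
Rows 1 and 2 agree on F; apply F→D and equate their D entries.
Rows 1 and 3 agree on F; apply F→D and equate their D entries.
Rows 2 and 3 agree on FG; apply FG→C and equate their C entries.
Rows 1 and 2 agree on DF; apply DF→G and equate their G entries.
Rows 1 and 3 agree on CFG; apply CFG→E and equate their E entries.
Row 1 is now all distinguished symbols — the join is lossless.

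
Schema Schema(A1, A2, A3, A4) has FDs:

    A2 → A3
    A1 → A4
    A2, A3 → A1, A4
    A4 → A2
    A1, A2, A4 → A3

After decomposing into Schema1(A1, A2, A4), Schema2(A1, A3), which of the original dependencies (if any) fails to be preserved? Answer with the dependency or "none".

A2 → A3: restricted closure across fragments reaches A3.
A1 → A4 lies within Schema1.
A2, A3 → A1, A4: restricted closure across fragments reaches A1, A4.
A4 → A2 lies within Schema1.
A1, A2, A4 → A3: restricted closure across fragments reaches A3.
Every dependency is enforceable on the fragments, so the decomposition is dependency-preserving.

none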